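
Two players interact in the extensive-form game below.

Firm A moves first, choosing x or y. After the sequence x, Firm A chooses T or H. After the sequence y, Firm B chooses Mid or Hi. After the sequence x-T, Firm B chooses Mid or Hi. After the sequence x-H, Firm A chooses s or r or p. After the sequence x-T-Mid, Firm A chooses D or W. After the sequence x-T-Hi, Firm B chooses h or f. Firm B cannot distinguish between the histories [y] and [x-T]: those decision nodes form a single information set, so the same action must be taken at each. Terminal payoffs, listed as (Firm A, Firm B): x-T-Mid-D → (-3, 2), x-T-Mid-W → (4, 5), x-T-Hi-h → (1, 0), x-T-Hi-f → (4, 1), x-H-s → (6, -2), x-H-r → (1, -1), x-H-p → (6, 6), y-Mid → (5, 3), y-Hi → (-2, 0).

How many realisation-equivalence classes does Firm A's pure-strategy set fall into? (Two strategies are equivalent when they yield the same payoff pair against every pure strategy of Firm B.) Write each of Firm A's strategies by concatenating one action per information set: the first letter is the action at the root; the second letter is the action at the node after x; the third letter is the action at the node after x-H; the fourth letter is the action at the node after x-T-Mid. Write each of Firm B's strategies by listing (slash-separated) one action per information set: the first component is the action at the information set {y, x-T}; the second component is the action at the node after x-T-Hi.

Firm A has 24 pure strategies: xTsD, xTsW, xTrD, xTrW, xTpD, xTpW, xHsD, xHsW, xHrD, xHrW, xHpD, xHpW, yTsD, yTsW, yTrD, yTrW, yTpD, yTpW, yHsD, yHsW, yHrD, yHrW, yHpD, yHpW. Columns: Mid/h, Mid/f, Hi/h, Hi/f.
{xTsD, xTrD, xTpD} → row (-3,2) (-3,2) (1,0) (4,1)
{xTsW, xTrW, xTpW} → row (4,5) (4,5) (1,0) (4,1)
{xHsD, xHsW} → row (6,-2) (6,-2) (6,-2) (6,-2)
{xHrD, xHrW} → row (1,-1) (1,-1) (1,-1) (1,-1)
{xHpD, xHpW} → row (6,6) (6,6) (6,6) (6,6)
{yTsD, yTsW, yTrD, yTrW, yTpD, yTpW, yHsD, yHsW, yHrD, yHrW, yHpD, yHpW} → row (5,3) (5,3) (-2,0) (-2,0)
That's 6 distinct rows out of 24 strategies.

6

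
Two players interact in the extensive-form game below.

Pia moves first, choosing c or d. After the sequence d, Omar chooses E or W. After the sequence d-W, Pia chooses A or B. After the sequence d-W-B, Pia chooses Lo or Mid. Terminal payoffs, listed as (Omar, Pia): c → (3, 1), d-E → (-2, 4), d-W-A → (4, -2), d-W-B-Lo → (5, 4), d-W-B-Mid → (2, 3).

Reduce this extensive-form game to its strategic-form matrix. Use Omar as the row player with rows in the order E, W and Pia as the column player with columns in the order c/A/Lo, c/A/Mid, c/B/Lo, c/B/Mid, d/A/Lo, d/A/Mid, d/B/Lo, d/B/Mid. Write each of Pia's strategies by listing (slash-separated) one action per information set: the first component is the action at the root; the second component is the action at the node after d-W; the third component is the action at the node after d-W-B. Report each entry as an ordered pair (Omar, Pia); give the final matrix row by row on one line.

       c/A/Lo  c/A/Mid   c/B/Lo  c/B/Mid   d/A/Lo  d/A/Mid   d/B/Lo  d/B/Mid
   E    (3,1)    (3,1)    (3,1)    (3,1)   (-2,4)   (-2,4)   (-2,4)   (-2,4)
   W    (3,1)    (3,1)    (3,1)    (3,1)   (4,-2)   (4,-2)    (5,4)    (2,3)

E: (3,1) (3,1) (3,1) (3,1) (-2,4) (-2,4) (-2,4) (-2,4) | W: (3,1) (3,1) (3,1) (3,1) (4,-2) (4,-2) (5,4) (2,3)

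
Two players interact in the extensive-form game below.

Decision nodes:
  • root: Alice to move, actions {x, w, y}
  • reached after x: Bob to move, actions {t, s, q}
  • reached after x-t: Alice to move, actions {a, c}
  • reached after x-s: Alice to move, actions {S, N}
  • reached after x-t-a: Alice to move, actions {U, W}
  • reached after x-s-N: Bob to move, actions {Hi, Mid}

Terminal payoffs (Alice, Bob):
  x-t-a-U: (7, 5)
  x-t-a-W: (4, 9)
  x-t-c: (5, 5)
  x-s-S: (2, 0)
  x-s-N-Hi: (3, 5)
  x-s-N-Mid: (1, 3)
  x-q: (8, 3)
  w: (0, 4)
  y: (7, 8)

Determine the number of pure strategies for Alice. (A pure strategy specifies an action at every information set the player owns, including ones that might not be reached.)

Alice owns the root with actions {x, w, y} — three choices.
Alice owns the node after x-t with actions {a, c} — two choices.
Alice owns the node after x-s with actions {S, N} — two choices.
Alice owns the node after x-t-a with actions {U, W} — two choices.
A pure strategy fixes one action at each information set independently, so the count is the product 3 × 2 × 2 × 2 = 24.

24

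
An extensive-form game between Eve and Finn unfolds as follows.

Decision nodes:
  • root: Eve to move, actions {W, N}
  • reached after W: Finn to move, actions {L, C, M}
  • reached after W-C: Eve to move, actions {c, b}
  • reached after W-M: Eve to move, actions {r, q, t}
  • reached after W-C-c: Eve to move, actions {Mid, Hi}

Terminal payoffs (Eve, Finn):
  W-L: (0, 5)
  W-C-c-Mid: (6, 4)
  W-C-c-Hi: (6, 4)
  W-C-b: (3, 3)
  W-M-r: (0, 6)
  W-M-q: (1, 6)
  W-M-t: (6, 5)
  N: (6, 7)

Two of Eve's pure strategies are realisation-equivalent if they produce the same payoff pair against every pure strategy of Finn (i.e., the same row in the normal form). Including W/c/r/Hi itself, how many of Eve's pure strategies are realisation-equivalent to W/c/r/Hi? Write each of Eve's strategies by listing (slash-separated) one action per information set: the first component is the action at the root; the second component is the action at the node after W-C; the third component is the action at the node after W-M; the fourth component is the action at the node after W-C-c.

2

Row for W/c/r/Hi (columns L, C, M): (0,5) (6,4) (0,6).
Every one of Eve's information sets is on the play path for some reply by Finn when Eve follows W/c/r/Hi.
Even so, W/c/r/Mid happens to produce the same payoff in every column — so 2 strategies share this row.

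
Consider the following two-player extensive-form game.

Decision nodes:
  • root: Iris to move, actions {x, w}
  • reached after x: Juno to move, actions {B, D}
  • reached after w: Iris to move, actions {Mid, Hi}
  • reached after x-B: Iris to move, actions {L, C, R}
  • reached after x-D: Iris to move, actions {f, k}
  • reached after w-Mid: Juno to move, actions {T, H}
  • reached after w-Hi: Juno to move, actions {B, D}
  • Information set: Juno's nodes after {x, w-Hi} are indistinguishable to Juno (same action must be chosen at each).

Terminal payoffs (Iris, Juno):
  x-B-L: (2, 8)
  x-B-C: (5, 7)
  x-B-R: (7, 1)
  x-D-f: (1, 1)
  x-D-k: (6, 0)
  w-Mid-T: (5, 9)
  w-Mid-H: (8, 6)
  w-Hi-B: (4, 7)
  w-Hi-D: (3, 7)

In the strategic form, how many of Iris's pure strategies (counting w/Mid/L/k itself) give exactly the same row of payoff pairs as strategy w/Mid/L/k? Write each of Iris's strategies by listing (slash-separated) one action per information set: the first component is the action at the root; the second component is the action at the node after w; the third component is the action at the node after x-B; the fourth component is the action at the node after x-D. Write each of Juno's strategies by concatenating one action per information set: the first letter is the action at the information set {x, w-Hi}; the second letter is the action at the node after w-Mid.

Row for w/Mid/L/k (columns BT, BH, DT, DH): (5,9) (8,6) (5,9) (8,6).
Under w/Mid/L/k, Iris's choice at the node after x-B and at the node after x-D can never be reached regardless of what Juno does, so varying those choices leaves every outcome unchanged.
Holding the reachable choices fixed and varying the unreachable ones freely already gives 3 × 2 = 6 equivalent strategies.
No other strategy reproduces this row, so those 6 are the full class: w/Mid/L/f, w/Mid/L/k, w/Mid/C/f, w/Mid/C/k, w/Mid/R/f, w/Mid/R/k.

6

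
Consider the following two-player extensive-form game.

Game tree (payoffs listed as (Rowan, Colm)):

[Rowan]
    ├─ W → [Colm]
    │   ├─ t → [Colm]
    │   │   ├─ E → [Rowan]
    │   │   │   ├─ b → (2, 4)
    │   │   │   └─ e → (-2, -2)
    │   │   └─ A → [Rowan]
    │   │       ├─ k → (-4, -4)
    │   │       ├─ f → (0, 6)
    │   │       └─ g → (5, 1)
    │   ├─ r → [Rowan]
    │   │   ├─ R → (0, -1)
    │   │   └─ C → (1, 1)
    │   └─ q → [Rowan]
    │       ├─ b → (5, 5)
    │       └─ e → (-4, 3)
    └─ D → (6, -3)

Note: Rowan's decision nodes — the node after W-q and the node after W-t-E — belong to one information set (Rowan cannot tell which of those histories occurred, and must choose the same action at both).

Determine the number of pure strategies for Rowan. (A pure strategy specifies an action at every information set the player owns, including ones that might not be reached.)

Rowan owns the root with actions {W, D} — two choices.
Rowan owns the node after W-r with actions {R, C} — two choices.
Rowan owns the information set {W-q, W-t-E} with actions {b, e} — two choices.
Rowan owns the node after W-t-A with actions {k, f, g} — three choices.
A pure strategy fixes one action at each information set independently, so the count is the product 2 × 2 × 2 × 3 = 24.

24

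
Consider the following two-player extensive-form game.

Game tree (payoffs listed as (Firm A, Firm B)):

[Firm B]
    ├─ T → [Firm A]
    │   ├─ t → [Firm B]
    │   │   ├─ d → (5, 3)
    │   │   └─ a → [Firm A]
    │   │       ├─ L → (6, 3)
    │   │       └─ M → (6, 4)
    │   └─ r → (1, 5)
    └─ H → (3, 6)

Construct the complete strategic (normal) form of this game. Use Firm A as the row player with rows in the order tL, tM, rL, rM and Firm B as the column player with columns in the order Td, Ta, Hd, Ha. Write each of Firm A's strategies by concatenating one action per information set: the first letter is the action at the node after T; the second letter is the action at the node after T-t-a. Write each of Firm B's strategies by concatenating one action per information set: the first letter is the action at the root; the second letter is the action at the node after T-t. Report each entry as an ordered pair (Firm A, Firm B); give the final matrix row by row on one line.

           Td       Ta       Hd       Ha
  tL    (5,3)    (6,3)    (3,6)    (3,6)
  tM    (5,3)    (6,4)    (3,6)    (3,6)
  rL    (1,5)    (1,5)    (3,6)    (3,6)
  rM    (1,5)    (1,5)    (3,6)    (3,6)

tL: (5,3) (6,3) (3,6) (3,6) | tM: (5,3) (6,4) (3,6) (3,6) | rL: (1,5) (1,5) (3,6) (3,6) | rM: (1,5) (1,5) (3,6) (3,6)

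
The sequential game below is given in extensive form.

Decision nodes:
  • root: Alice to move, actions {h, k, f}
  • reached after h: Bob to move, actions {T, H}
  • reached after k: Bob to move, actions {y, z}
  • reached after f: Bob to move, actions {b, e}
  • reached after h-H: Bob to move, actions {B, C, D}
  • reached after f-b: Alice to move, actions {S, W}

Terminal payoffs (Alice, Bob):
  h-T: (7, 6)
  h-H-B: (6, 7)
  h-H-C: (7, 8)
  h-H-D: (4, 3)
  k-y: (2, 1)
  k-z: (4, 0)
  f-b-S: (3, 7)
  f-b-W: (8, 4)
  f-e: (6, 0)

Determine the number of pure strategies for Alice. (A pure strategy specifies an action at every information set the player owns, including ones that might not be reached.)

6

Alice owns the root with actions {h, k, f} — three choices.
Alice owns the node after f-b with actions {S, W} — two choices.
A pure strategy fixes one action at each information set independently, so the count is the product 3 × 2 = 6.
(For reference, Bob has 24 pure strategies, giving a 6×24 normal-form matrix.)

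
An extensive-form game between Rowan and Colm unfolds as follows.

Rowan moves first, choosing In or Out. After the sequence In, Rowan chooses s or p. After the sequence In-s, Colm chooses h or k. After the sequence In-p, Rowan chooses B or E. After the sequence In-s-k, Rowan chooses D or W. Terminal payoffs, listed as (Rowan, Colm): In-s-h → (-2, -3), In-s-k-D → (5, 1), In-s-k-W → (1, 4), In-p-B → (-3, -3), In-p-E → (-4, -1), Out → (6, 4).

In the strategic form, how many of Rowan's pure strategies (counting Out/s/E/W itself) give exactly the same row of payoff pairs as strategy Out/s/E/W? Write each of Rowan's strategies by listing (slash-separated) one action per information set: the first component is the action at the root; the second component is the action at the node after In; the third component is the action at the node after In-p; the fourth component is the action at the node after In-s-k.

8

Row for Out/s/E/W (columns h, k): (6,4) (6,4).
Under Out/s/E/W, Rowan's choice at the node after In and at the node after In-p and at the node after In-s-k can never be reached regardless of what Colm does, so varying those choices leaves every outcome unchanged.
Holding the reachable choices fixed and varying the unreachable ones freely already gives 2 × 2 × 2 = 8 equivalent strategies.
No other strategy reproduces this row, so those 8 are the full class: Out/s/B/D, Out/s/B/W, Out/s/E/D, Out/s/E/W, Out/p/B/D, Out/p/B/W, Out/p/E/D, Out/p/E/W.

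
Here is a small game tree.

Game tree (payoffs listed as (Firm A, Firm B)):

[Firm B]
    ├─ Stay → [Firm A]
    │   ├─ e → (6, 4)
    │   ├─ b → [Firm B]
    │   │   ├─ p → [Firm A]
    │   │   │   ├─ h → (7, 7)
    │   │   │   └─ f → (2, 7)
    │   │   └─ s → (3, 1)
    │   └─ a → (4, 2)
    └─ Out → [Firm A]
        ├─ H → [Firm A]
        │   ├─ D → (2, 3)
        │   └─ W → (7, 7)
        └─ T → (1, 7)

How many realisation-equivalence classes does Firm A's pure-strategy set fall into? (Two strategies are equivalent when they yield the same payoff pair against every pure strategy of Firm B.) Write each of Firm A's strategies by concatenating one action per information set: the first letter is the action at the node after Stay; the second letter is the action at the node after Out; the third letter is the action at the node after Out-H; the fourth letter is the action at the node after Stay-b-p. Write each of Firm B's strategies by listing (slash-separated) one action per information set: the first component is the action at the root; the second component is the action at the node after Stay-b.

12

Firm A has 24 pure strategies: eHDh, eHDf, eHWh, eHWf, eTDh, eTDf, eTWh, eTWf, bHDh, bHDf, bHWh, bHWf, bTDh, bTDf, bTWh, bTWf, aHDh, aHDf, aHWh, aHWf, aTDh, aTDf, aTWh, aTWf. Columns: Stay/p, Stay/s, Out/p, Out/s.
{eHDh, eHDf} → row (6,4) (6,4) (2,3) (2,3)
{eHWh, eHWf} → row (6,4) (6,4) (7,7) (7,7)
{eTDh, eTDf, eTWh, eTWf} → row (6,4) (6,4) (1,7) (1,7)
{bHDh} → row (7,7) (3,1) (2,3) (2,3)
{bHDf} → row (2,7) (3,1) (2,3) (2,3)
{bHWh} → row (7,7) (3,1) (7,7) (7,7)
{bHWf} → row (2,7) (3,1) (7,7) (7,7)
{bTDh, bTWh} → row (7,7) (3,1) (1,7) (1,7)
{bTDf, bTWf} → row (2,7) (3,1) (1,7) (1,7)
{aHDh, aHDf} → row (4,2) (4,2) (2,3) (2,3)
{aHWh, aHWf} → row (4,2) (4,2) (7,7) (7,7)
{aTDh, aTDf, aTWh, aTWf} → row (4,2) (4,2) (1,7) (1,7)
That's 12 distinct rows out of 24 strategies.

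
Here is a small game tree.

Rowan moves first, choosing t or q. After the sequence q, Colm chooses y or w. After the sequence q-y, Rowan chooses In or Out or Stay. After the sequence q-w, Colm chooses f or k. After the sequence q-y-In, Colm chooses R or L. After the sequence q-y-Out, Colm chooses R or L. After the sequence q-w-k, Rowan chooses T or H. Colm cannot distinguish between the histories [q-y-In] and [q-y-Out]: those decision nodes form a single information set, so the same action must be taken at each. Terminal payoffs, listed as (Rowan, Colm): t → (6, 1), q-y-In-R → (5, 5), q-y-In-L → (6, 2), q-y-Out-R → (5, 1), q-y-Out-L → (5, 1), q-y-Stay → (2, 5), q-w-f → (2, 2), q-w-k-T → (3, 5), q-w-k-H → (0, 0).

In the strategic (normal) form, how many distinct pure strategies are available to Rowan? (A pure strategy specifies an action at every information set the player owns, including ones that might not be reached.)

Rowan owns the root with actions {t, q} — two choices.
Rowan owns the node after q-y with actions {In, Out, Stay} — three choices.
Rowan owns the node after q-w-k with actions {T, H} — two choices.
A pure strategy fixes one action at each information set independently, so the count is the product 2 × 3 × 2 = 12.

12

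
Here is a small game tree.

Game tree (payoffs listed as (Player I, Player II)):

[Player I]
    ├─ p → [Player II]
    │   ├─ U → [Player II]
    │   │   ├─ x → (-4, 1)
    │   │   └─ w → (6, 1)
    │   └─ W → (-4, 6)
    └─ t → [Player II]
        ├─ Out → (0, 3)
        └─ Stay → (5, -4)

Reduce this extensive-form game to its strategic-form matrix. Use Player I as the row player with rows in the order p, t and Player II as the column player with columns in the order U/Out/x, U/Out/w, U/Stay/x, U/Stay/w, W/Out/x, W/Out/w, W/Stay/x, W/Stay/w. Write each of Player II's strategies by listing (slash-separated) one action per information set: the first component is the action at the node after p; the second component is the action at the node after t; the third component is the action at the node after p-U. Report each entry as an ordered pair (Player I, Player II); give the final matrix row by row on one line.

p: (-4,1) (6,1) (-4,1) (6,1) (-4,6) (-4,6) (-4,6) (-4,6) | t: (0,3) (0,3) (5,-4) (5,-4) (0,3) (0,3) (5,-4) (5,-4)

Row p: U/Out/x→(-4,1), U/Out/w→(6,1), U/Stay/x→(-4,1), U/Stay/w→(6,1), W/Out/x→(-4,6), W/Out/w→(-4,6), W/Stay/x→(-4,6), W/Stay/w→(-4,6)
Row t: U/Out/x→(0,3), U/Out/w→(0,3), U/Stay/x→(5,-4), U/Stay/w→(5,-4), W/Out/x→(0,3), W/Out/w→(0,3), W/Stay/x→(5,-4), W/Stay/w→(5,-4)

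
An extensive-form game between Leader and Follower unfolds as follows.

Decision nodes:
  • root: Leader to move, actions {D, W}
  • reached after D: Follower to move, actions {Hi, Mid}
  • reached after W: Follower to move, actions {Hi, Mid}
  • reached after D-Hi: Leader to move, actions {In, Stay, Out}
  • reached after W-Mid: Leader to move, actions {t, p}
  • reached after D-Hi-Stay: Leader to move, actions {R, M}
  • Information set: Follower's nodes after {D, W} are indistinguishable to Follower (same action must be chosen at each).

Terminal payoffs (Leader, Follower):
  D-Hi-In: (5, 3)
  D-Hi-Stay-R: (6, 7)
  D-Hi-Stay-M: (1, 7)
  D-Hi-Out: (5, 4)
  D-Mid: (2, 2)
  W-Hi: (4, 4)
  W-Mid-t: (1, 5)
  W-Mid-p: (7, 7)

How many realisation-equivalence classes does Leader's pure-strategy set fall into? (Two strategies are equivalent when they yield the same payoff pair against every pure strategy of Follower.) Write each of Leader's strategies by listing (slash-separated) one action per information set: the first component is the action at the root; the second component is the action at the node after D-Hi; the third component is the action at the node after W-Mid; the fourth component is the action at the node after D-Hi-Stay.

6

Leader has 24 pure strategies: D/In/t/R, D/In/t/M, D/In/p/R, D/In/p/M, D/Stay/t/R, D/Stay/t/M, D/Stay/p/R, D/Stay/p/M, D/Out/t/R, D/Out/t/M, D/Out/p/R, D/Out/p/M, W/In/t/R, W/In/t/M, W/In/p/R, W/In/p/M, W/Stay/t/R, W/Stay/t/M, W/Stay/p/R, W/Stay/p/M, W/Out/t/R, W/Out/t/M, W/Out/p/R, W/Out/p/M. Columns: Hi, Mid.
{D/In/t/R, D/In/t/M, D/In/p/R, D/In/p/M} → row (5,3) (2,2)
{D/Stay/t/R, D/Stay/p/R} → row (6,7) (2,2)
{D/Stay/t/M, D/Stay/p/M} → row (1,7) (2,2)
{D/Out/t/R, D/Out/t/M, D/Out/p/R, D/Out/p/M} → row (5,4) (2,2)
{W/In/t/R, W/In/t/M, W/Stay/t/R, W/Stay/t/M, W/Out/t/R, W/Out/t/M} → row (4,4) (1,5)
{W/In/p/R, W/In/p/M, W/Stay/p/R, W/Stay/p/M, W/Out/p/R, W/Out/p/M} → row (4,4) (7,7)
That's 6 distinct rows out of 24 strategies.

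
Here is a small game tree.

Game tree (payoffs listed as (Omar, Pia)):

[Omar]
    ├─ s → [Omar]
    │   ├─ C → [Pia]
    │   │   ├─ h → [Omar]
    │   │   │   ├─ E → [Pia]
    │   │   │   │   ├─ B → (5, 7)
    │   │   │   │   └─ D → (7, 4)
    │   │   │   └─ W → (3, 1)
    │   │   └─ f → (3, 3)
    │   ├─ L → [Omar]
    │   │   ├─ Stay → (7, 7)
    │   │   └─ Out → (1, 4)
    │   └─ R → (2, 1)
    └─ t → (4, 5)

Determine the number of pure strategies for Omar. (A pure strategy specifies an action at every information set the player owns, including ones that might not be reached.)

24

Omar owns the root with actions {s, t} — two choices.
Omar owns the node after s with actions {C, L, R} — three choices.
Omar owns the node after s-L with actions {Stay, Out} — two choices.
Omar owns the node after s-C-h with actions {E, W} — two choices.
A pure strategy fixes one action at each information set independently, so the count is the product 2 × 3 × 2 × 2 = 24.
(For reference, Pia has 4 pure strategies, giving a 24×4 normal-form matrix.)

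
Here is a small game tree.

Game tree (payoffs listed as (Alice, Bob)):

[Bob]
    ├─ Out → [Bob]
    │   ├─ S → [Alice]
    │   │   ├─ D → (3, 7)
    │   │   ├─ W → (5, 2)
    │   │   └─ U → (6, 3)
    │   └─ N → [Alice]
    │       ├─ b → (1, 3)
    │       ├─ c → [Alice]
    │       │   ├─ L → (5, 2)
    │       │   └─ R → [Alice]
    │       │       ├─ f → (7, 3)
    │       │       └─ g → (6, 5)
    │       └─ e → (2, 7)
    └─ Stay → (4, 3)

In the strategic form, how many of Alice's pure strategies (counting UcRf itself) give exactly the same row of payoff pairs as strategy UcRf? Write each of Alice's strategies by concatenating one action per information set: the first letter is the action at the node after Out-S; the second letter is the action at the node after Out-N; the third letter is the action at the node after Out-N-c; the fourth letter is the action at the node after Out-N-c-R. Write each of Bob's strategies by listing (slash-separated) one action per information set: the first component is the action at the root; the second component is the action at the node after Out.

Row for UcRf (columns Out/S, Out/N, Stay/S, Stay/N): (6,3) (7,3) (4,3) (4,3).
Every one of Alice's information sets is on the play path for some reply by Bob when Alice follows UcRf.
Changing the action at any of them therefore changes at least one column, so only UcRf itself gives this row.

1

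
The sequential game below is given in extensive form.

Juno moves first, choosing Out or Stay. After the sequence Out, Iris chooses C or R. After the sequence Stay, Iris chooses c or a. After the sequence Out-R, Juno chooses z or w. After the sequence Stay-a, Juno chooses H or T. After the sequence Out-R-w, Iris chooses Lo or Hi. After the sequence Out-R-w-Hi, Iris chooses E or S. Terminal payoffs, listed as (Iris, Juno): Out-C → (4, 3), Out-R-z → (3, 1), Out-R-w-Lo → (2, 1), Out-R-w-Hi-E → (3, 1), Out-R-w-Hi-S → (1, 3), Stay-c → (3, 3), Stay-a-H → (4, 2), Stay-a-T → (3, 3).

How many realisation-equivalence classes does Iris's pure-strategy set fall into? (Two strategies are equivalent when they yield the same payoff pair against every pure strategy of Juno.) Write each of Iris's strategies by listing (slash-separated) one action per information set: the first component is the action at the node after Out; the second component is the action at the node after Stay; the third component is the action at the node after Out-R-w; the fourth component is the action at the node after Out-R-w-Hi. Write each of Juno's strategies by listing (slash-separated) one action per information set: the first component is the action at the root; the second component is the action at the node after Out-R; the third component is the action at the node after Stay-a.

Iris has 16 pure strategies: C/c/Lo/E, C/c/Lo/S, C/c/Hi/E, C/c/Hi/S, C/a/Lo/E, C/a/Lo/S, C/a/Hi/E, C/a/Hi/S, R/c/Lo/E, R/c/Lo/S, R/c/Hi/E, R/c/Hi/S, R/a/Lo/E, R/a/Lo/S, R/a/Hi/E, R/a/Hi/S. Columns: Out/z/H, Out/z/T, Out/w/H, Out/w/T, Stay/z/H, Stay/z/T, Stay/w/H, Stay/w/T.
{C/c/Lo/E, C/c/Lo/S, C/c/Hi/E, C/c/Hi/S} → row (4,3) (4,3) (4,3) (4,3) (3,3) (3,3) (3,3) (3,3)
{C/a/Lo/E, C/a/Lo/S, C/a/Hi/E, C/a/Hi/S} → row (4,3) (4,3) (4,3) (4,3) (4,2) (3,3) (4,2) (3,3)
{R/c/Lo/E, R/c/Lo/S} → row (3,1) (3,1) (2,1) (2,1) (3,3) (3,3) (3,3) (3,3)
{R/c/Hi/E} → row (3,1) (3,1) (3,1) (3,1) (3,3) (3,3) (3,3) (3,3)
{R/c/Hi/S} → row (3,1) (3,1) (1,3) (1,3) (3,3) (3,3) (3,3) (3,3)
{R/a/Lo/E, R/a/Lo/S} → row (3,1) (3,1) (2,1) (2,1) (4,2) (3,3) (4,2) (3,3)
{R/a/Hi/E} → row (3,1) (3,1) (3,1) (3,1) (4,2) (3,3) (4,2) (3,3)
{R/a/Hi/S} → row (3,1) (3,1) (1,3) (1,3) (4,2) (3,3) (4,2) (3,3)
That's 8 distinct rows out of 16 strategies.

8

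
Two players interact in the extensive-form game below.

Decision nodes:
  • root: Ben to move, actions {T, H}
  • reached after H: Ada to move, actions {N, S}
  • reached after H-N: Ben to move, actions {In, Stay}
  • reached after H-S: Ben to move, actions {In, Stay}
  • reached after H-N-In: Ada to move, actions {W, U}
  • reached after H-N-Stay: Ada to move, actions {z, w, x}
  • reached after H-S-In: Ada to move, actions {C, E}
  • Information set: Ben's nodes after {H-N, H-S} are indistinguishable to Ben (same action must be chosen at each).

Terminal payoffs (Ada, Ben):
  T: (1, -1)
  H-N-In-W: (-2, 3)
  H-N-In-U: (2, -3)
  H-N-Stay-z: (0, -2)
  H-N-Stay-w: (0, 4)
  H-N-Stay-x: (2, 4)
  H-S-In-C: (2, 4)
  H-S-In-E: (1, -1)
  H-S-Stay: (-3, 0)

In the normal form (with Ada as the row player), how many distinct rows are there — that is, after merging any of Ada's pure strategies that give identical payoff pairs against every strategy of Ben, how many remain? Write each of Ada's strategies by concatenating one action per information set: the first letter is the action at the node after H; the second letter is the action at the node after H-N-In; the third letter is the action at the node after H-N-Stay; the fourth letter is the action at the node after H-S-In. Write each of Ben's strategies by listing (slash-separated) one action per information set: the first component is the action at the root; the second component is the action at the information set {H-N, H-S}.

Ada has 24 pure strategies: NWzC, NWzE, NWwC, NWwE, NWxC, NWxE, NUzC, NUzE, NUwC, NUwE, NUxC, NUxE, SWzC, SWzE, SWwC, SWwE, SWxC, SWxE, SUzC, SUzE, SUwC, SUwE, SUxC, SUxE. Columns: T/In, T/Stay, H/In, H/Stay.
{NWzC, NWzE} → row (1,-1) (1,-1) (-2,3) (0,-2)
{NWwC, NWwE} → row (1,-1) (1,-1) (-2,3) (0,4)
{NWxC, NWxE} → row (1,-1) (1,-1) (-2,3) (2,4)
{NUzC, NUzE} → row (1,-1) (1,-1) (2,-3) (0,-2)
{NUwC, NUwE} → row (1,-1) (1,-1) (2,-3) (0,4)
{NUxC, NUxE} → row (1,-1) (1,-1) (2,-3) (2,4)
{SWzC, SWwC, SWxC, SUzC, SUwC, SUxC} → row (1,-1) (1,-1) (2,4) (-3,0)
{SWzE, SWwE, SWxE, SUzE, SUwE, SUxE} → row (1,-1) (1,-1) (1,-1) (-3,0)
That's 8 distinct rows out of 24 strategies.

8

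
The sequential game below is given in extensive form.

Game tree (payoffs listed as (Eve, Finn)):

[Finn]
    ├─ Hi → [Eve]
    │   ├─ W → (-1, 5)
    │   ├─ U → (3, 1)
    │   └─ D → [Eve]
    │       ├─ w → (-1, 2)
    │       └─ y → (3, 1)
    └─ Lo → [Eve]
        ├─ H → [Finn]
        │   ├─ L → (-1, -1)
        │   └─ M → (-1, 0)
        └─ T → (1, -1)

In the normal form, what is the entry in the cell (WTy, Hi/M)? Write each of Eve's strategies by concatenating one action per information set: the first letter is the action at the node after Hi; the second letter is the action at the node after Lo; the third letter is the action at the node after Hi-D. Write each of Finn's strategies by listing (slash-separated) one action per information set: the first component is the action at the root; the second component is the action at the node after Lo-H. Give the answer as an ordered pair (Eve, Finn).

(-1, 5)

Trace the play path from the root:
  Finn plays Hi
  Eve plays W at [Hi]
→ terminal payoff (-1, 5).
(Eve's choice at the node after Lo is never reached on this path, so it doesn't affect the outcome.)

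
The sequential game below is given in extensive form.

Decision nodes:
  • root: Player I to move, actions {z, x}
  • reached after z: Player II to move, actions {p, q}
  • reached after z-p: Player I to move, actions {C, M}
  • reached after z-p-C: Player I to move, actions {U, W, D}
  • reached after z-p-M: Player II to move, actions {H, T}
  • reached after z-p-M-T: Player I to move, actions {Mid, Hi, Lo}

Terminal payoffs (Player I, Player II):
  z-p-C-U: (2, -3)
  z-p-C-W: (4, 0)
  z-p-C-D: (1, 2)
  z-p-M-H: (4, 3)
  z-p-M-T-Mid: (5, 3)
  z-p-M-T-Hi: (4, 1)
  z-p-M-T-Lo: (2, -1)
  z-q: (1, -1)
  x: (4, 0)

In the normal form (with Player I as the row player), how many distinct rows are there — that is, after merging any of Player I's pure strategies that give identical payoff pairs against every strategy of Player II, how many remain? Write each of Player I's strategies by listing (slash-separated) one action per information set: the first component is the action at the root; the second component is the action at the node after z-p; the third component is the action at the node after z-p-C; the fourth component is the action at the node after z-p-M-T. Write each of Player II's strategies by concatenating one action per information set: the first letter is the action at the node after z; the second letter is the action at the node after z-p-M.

7

Player I has 36 pure strategies: z/C/U/Mid, z/C/U/Hi, z/C/U/Lo, z/C/W/Mid, z/C/W/Hi, z/C/W/Lo, z/C/D/Mid, z/C/D/Hi, z/C/D/Lo, z/M/U/Mid, z/M/U/Hi, z/M/U/Lo, z/M/W/Mid, z/M/W/Hi, z/M/W/Lo, z/M/D/Mid, z/M/D/Hi, z/M/D/Lo, x/C/U/Mid, x/C/U/Hi, x/C/U/Lo, x/C/W/Mid, x/C/W/Hi, x/C/W/Lo, x/C/D/Mid, x/C/D/Hi, x/C/D/Lo, x/M/U/Mid, x/M/U/Hi, x/M/U/Lo, x/M/W/Mid, x/M/W/Hi, x/M/W/Lo, x/M/D/Mid, x/M/D/Hi, x/M/D/Lo. Columns: pH, pT, qH, qT.
{z/C/U/Mid, z/C/U/Hi, z/C/U/Lo} → row (2,-3) (2,-3) (1,-1) (1,-1)
{z/C/W/Mid, z/C/W/Hi, z/C/W/Lo} → row (4,0) (4,0) (1,-1) (1,-1)
{z/C/D/Mid, z/C/D/Hi, z/C/D/Lo} → row (1,2) (1,2) (1,-1) (1,-1)
{z/M/U/Mid, z/M/W/Mid, z/M/D/Mid} → row (4,3) (5,3) (1,-1) (1,-1)
{z/M/U/Hi, z/M/W/Hi, z/M/D/Hi} → row (4,3) (4,1) (1,-1) (1,-1)
{z/M/U/Lo, z/M/W/Lo, z/M/D/Lo} → row (4,3) (2,-1) (1,-1) (1,-1)
{x/C/U/Mid, x/C/U/Hi, x/C/U/Lo, x/C/W/Mid, x/C/W/Hi, x/C/W/Lo, x/C/D/Mid, x/C/D/Hi, x/C/D/Lo, x/M/U/Mid, x/M/U/Hi, x/M/U/Lo, x/M/W/Mid, x/M/W/Hi, x/M/W/Lo, x/M/D/Mid, x/M/D/Hi, x/M/D/Lo} → row (4,0) (4,0) (4,0) (4,0)
That's 7 distinct rows out of 36 strategies.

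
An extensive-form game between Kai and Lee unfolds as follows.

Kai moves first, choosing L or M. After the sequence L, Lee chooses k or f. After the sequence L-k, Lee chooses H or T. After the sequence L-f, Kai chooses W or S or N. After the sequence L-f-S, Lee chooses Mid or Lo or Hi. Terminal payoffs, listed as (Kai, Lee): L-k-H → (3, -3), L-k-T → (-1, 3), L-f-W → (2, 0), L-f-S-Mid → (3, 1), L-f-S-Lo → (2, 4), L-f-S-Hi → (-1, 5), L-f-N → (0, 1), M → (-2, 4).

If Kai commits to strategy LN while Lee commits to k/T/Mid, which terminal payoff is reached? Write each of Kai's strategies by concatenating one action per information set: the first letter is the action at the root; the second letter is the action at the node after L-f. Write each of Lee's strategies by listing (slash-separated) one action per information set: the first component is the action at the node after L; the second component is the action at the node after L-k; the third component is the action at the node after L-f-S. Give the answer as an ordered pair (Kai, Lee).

(-1, 3)

Trace the play path from the root:
  Kai plays L
  Lee plays k at [L]
  Lee plays T at [L-k]
→ terminal payoff (-1, 3).
(Kai's choice at the node after L-f is never reached on this path, so it doesn't affect the outcome.)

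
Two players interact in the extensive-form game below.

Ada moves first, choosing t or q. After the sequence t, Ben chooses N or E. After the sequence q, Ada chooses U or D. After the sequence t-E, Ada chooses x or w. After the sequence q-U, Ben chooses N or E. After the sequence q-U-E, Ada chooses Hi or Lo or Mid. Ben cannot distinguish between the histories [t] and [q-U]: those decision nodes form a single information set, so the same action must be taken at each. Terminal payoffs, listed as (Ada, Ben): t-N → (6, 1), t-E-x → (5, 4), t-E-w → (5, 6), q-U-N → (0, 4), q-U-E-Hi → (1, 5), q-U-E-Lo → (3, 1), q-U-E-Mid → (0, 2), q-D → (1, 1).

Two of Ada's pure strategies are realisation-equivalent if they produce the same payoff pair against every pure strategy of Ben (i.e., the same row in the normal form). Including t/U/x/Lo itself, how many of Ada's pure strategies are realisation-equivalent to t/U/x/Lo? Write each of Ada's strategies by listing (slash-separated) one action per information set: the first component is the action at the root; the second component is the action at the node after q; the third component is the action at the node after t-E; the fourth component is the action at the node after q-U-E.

Row for t/U/x/Lo (columns N, E): (6,1) (5,4).
Under t/U/x/Lo, Ada's choice at the node after q and at the node after q-U-E can never be reached regardless of what Ben does, so varying those choices leaves every outcome unchanged.
Holding the reachable choices fixed and varying the unreachable ones freely already gives 2 × 3 = 6 equivalent strategies.
No other strategy reproduces this row, so those 6 are the full class: t/U/x/Hi, t/U/x/Lo, t/U/x/Mid, t/D/x/Hi, t/D/x/Lo, t/D/x/Mid.

6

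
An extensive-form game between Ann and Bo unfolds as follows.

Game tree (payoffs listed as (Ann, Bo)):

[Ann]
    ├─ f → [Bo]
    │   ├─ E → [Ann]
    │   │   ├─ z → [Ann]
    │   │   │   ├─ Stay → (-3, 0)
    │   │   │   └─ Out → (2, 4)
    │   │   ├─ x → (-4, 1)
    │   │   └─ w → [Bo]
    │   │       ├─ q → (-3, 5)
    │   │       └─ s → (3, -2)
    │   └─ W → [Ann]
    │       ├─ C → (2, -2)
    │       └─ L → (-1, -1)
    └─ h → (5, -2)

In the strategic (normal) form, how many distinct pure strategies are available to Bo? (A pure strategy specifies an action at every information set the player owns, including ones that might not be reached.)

Bo owns the node after f with actions {E, W} — two choices.
Bo owns the node after f-E-w with actions {q, s} — two choices.
A pure strategy fixes one action at each information set independently, so the count is the product 2 × 2 = 4.

4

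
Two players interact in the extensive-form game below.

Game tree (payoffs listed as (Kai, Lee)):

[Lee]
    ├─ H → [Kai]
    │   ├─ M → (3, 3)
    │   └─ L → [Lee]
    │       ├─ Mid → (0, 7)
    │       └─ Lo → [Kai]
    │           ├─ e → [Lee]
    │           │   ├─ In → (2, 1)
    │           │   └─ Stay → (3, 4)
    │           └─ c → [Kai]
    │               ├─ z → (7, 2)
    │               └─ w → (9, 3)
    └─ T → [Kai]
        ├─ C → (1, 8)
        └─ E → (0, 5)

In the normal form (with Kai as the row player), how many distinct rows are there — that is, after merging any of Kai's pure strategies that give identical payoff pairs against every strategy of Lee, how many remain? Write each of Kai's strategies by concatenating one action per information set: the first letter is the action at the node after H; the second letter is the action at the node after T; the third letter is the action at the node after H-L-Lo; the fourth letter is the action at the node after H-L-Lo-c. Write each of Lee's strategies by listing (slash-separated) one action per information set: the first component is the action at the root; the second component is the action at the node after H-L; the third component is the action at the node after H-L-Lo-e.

8

Kai has 16 pure strategies: MCez, MCew, MCcz, MCcw, MEez, MEew, MEcz, MEcw, LCez, LCew, LCcz, LCcw, LEez, LEew, LEcz, LEcw. Columns: H/Mid/In, H/Mid/Stay, H/Lo/In, H/Lo/Stay, T/Mid/In, T/Mid/Stay, T/Lo/In, T/Lo/Stay.
{MCez, MCew, MCcz, MCcw} → row (3,3) (3,3) (3,3) (3,3) (1,8) (1,8) (1,8) (1,8)
{MEez, MEew, MEcz, MEcw} → row (3,3) (3,3) (3,3) (3,3) (0,5) (0,5) (0,5) (0,5)
{LCez, LCew} → row (0,7) (0,7) (2,1) (3,4) (1,8) (1,8) (1,8) (1,8)
{LCcz} → row (0,7) (0,7) (7,2) (7,2) (1,8) (1,8) (1,8) (1,8)
{LCcw} → row (0,7) (0,7) (9,3) (9,3) (1,8) (1,8) (1,8) (1,8)
{LEez, LEew} → row (0,7) (0,7) (2,1) (3,4) (0,5) (0,5) (0,5) (0,5)
{LEcz} → row (0,7) (0,7) (7,2) (7,2) (0,5) (0,5) (0,5) (0,5)
{LEcw} → row (0,7) (0,7) (9,3) (9,3) (0,5) (0,5) (0,5) (0,5)
That's 8 distinct rows out of 16 strategies.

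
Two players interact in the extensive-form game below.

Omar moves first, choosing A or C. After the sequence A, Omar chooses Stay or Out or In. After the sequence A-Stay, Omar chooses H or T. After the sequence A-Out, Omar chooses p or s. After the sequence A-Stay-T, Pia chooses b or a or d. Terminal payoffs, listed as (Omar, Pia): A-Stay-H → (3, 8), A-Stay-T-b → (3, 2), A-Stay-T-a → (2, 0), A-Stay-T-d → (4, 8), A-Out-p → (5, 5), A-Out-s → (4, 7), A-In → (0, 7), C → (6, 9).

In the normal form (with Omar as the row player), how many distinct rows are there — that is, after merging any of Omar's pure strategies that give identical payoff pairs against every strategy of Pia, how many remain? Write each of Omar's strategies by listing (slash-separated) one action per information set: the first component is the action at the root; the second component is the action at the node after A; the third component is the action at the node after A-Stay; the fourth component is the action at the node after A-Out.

6

Omar has 24 pure strategies: A/Stay/H/p, A/Stay/H/s, A/Stay/T/p, A/Stay/T/s, A/Out/H/p, A/Out/H/s, A/Out/T/p, A/Out/T/s, A/In/H/p, A/In/H/s, A/In/T/p, A/In/T/s, C/Stay/H/p, C/Stay/H/s, C/Stay/T/p, C/Stay/T/s, C/Out/H/p, C/Out/H/s, C/Out/T/p, C/Out/T/s, C/In/H/p, C/In/H/s, C/In/T/p, C/In/T/s. Columns: b, a, d.
{A/Stay/H/p, A/Stay/H/s} → row (3,8) (3,8) (3,8)
{A/Stay/T/p, A/Stay/T/s} → row (3,2) (2,0) (4,8)
{A/Out/H/p, A/Out/T/p} → row (5,5) (5,5) (5,5)
{A/Out/H/s, A/Out/T/s} → row (4,7) (4,7) (4,7)
{A/In/H/p, A/In/H/s, A/In/T/p, A/In/T/s} → row (0,7) (0,7) (0,7)
{C/Stay/H/p, C/Stay/H/s, C/Stay/T/p, C/Stay/T/s, C/Out/H/p, C/Out/H/s, C/Out/T/p, C/Out/T/s, C/In/H/p, C/In/H/s, C/In/T/p, C/In/T/s} → row (6,9) (6,9) (6,9)
That's 6 distinct rows out of 24 strategies.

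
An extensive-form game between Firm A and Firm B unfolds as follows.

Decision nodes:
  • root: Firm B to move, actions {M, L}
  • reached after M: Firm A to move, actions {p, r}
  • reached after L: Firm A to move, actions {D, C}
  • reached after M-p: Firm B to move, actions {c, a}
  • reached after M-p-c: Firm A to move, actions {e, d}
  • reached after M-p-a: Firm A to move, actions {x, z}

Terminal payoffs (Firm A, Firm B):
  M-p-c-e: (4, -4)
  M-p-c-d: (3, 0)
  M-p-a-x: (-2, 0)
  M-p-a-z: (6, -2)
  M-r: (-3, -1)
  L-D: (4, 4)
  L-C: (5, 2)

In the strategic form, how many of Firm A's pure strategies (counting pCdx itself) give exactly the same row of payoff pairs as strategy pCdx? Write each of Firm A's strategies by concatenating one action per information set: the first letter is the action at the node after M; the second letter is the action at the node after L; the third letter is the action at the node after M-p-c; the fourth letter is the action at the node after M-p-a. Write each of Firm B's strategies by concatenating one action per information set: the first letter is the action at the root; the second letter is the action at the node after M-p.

Row for pCdx (columns Mc, Ma, Lc, La): (3,0) (-2,0) (5,2) (5,2).
Every one of Firm A's information sets is on the play path for some reply by Firm B when Firm A follows pCdx.
Changing the action at any of them therefore changes at least one column, so only pCdx itself gives this row.

1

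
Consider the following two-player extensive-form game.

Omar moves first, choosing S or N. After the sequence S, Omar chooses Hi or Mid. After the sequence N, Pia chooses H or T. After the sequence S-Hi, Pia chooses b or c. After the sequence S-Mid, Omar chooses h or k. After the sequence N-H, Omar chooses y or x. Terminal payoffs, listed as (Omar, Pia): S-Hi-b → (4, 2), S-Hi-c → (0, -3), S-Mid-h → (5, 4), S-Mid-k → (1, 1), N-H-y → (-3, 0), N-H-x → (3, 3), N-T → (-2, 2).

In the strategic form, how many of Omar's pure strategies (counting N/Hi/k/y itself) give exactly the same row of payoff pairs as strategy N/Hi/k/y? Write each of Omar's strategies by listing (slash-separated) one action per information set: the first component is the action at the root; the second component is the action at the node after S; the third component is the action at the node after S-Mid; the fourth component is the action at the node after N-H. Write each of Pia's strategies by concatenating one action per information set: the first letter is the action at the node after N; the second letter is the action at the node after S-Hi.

Row for N/Hi/k/y (columns Hb, Hc, Tb, Tc): (-3,0) (-3,0) (-2,2) (-2,2).
Under N/Hi/k/y, Omar's choice at the node after S and at the node after S-Mid can never be reached regardless of what Pia does, so varying those choices leaves every outcome unchanged.
Holding the reachable choices fixed and varying the unreachable ones freely already gives 2 × 2 = 4 equivalent strategies.
No other strategy reproduces this row, so those 4 are the full class: N/Hi/h/y, N/Hi/k/y, N/Mid/h/y, N/Mid/k/y.

4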